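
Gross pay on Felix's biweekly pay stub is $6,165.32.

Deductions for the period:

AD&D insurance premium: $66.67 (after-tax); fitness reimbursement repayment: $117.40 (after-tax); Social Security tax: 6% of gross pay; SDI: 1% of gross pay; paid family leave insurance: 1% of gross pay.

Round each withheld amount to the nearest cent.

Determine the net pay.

Paid family leave insurance: $6,165.32 × 0.01 = $61.65
SDI: $6,165.32 × 0.01 = $61.65
Social Security tax: $6,165.32 × 0.06 = $369.92
AD&D insurance premium: $66.67
Fitness reimbursement repayment: $117.40
Total deductions = $61.65 + $61.65 + $369.92 + $66.67 + $117.40 = $677.29
Net pay = $6,165.32 − $677.29 = $5,488.03

$5,488.03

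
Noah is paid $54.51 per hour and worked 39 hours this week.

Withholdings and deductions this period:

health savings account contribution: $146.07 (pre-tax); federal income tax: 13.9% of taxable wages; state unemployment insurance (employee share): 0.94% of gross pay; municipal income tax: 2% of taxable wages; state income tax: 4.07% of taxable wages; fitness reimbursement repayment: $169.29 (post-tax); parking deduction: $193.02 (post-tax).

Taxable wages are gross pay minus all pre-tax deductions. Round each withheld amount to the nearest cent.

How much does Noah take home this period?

Gross pay: 39 × $54.51 = $2125.89
Health savings account contribution: $146.07
Taxable wages = $2125.89 − $146.07 = $1979.82
Municipal income tax: $1979.82 × 0.02 = $39.60
Federal income tax: $1979.82 × 0.139 = $275.19
State income tax: $1979.82 × 0.0407 = $80.58
State unemployment insurance (employee share): $2125.89 × 0.0094 = $19.98
Parking deduction: $193.02
Fitness reimbursement repayment: $169.29
Total deductions = $146.07 + $39.60 + $275.19 + $80.58 + $19.98 + $193.02 + $169.29 = $923.73
Net pay = $2125.89 − $923.73 = $1202.16

$1202.16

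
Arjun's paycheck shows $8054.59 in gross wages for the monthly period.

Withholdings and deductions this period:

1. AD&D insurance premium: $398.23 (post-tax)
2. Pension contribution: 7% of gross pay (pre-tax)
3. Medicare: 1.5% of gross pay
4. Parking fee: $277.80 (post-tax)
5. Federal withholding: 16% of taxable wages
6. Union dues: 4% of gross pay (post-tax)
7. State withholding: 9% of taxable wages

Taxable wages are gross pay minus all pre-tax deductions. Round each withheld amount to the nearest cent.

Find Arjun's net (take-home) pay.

Pension contribution: $8054.59 × 0.07 = $563.82
Taxable wages = $8054.59 − $563.82 = $7490.77
State withholding: $7490.77 × 0.09 = $674.17
Federal withholding: $7490.77 × 0.16 = $1198.52
Medicare: $8054.59 × 0.015 = $120.82
Union dues: $8054.59 × 0.04 = $322.18
Parking fee: $277.80
AD&D insurance premium: $398.23
Total deductions = $563.82 + $674.17 + $1198.52 + $120.82 + $322.18 + $277.80 + $398.23 = $3555.54
Net pay = $8054.59 − $3555.54 = $4499.05

$4499.05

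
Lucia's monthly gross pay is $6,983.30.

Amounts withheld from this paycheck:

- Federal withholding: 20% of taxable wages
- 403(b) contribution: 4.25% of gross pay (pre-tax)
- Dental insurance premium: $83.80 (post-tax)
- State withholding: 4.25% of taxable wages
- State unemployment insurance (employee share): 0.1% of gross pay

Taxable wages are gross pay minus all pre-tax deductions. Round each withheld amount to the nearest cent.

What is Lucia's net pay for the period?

403(b) contribution: $6,983.30 × 0.0425 = $296.79
Taxable wages = $6,983.30 − $296.79 = $6,686.51
Federal withholding: $6,686.51 × 0.2 = $1,337.30
State withholding: $6,686.51 × 0.0425 = $284.18
State unemployment insurance (employee share): $6,983.30 × 0.001 = $6.98
Dental insurance premium: $83.80
Total deductions = $296.79 + $1,337.30 + $284.18 + $6.98 + $83.80 = $2,009.05
Net pay = $6,983.30 − $2,009.05 = $4,974.25

$4,974.25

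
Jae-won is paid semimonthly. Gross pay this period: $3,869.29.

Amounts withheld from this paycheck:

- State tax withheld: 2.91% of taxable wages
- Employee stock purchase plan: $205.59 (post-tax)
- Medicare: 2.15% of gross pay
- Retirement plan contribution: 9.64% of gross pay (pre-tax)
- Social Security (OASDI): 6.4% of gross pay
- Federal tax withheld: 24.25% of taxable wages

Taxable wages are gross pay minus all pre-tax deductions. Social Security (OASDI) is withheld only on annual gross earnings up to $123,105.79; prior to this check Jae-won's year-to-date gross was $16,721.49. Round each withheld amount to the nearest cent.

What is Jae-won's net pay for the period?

$2,010.29

Retirement plan contribution: $3,869.29 × 0.0964 = $373.00
Taxable wages = $3,869.29 − $373.00 = $3,496.29
State tax withheld: $3,496.29 × 0.0291 = $101.74
Federal tax withheld: $3,496.29 × 0.2425 = $847.85
Medicare: $3,869.29 × 0.0215 = $83.19
Social Security (OASDI): cap not yet reached, full $3,869.29 is subject → $3,869.29 × 0.064 = $247.63
Employee stock purchase plan: $205.59
Total deductions = $373.00 + $101.74 + $847.85 + $83.19 + $247.63 + $205.59 = $1,859.00
Net pay = $3,869.29 − $1,859.00 = $2,010.29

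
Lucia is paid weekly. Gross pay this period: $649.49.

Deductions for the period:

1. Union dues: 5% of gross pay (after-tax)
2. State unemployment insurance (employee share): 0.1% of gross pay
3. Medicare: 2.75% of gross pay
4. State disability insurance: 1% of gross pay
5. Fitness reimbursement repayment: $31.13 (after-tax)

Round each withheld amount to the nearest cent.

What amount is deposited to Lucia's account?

Medicare: $649.49 × 0.0275 = $17.86
State unemployment insurance (employee share): $649.49 × 0.001 = $0.65
State disability insurance: $649.49 × 0.01 = $6.49
Union dues: $649.49 × 0.05 = $32.47
Fitness reimbursement repayment: $31.13
Total deductions = $17.86 + $0.65 + $6.49 + $32.47 + $31.13 = $88.60
Net pay = $649.49 − $88.60 = $560.89

$560.89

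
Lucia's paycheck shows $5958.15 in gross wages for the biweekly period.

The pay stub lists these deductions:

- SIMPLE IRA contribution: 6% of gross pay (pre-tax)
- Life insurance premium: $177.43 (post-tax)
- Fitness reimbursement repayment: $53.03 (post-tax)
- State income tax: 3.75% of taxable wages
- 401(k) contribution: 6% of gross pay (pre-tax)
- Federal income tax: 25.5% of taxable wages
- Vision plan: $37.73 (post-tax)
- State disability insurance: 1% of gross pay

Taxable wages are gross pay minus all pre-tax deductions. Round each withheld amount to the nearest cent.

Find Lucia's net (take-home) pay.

$3381.77

SIMPLE IRA contribution: $5958.15 × 0.06 = $357.49
401(k) contribution: $5958.15 × 0.06 = $357.49
Pre-tax total = $357.49 + $357.49 = $714.98
Taxable wages = $5958.15 − $714.98 = $5243.17
Federal income tax: $5243.17 × 0.255 = $1337.01
State income tax: $5243.17 × 0.0375 = $196.62
State disability insurance: $5958.15 × 0.01 = $59.58
Vision plan: $37.73
Life insurance premium: $177.43
Fitness reimbursement repayment: $53.03
Total deductions = $357.49 + $357.49 + $1337.01 + $196.62 + $59.58 + $37.73 + $177.43 + $53.03 = $2576.38
Net pay = $5958.15 − $2576.38 = $3381.77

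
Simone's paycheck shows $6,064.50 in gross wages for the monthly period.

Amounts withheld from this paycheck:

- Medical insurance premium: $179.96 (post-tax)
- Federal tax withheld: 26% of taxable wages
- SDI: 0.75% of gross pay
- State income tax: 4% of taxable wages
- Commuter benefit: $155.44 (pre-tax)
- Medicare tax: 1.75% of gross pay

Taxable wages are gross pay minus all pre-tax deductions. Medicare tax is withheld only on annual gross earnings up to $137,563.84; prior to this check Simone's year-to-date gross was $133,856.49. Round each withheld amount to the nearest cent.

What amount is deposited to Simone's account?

$3,846.02

Commuter benefit: $155.44
Taxable wages = $6,064.50 − $155.44 = $5,909.06
State income tax: $5,909.06 × 0.04 = $236.36
Federal tax withheld: $5,909.06 × 0.26 = $1,536.36
Medicare tax: only $137,563.84 − $133,856.49 = $3,707.35 of this check is subject → $3,707.35 × 0.0175 = $64.88
SDI: $6,064.50 × 0.0075 = $45.48
Medical insurance premium: $179.96
Total deductions = $155.44 + $236.36 + $1,536.36 + $64.88 + $45.48 + $179.96 = $2,218.48
Net pay = $6,064.50 − $2,218.48 = $3,846.02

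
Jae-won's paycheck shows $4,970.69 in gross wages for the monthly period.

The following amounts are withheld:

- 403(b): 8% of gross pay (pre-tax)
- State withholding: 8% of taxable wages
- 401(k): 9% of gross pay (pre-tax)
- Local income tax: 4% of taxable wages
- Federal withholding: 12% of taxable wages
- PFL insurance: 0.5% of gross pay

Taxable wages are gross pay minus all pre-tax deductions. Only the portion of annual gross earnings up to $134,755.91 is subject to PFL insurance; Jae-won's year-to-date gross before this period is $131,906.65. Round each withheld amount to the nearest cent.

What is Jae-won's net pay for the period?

403(b): $4,970.69 × 0.08 = $397.66
401(k): $4,970.69 × 0.09 = $447.36
Pre-tax total = $397.66 + $447.36 = $845.02
Taxable wages = $4,970.69 − $845.02 = $4,125.67
Local income tax: $4,125.67 × 0.04 = $165.03
Federal withholding: $4,125.67 × 0.12 = $495.08
State withholding: $4,125.67 × 0.08 = $330.05
PFL insurance: only $134,755.91 − $131,906.65 = $2,849.26 of this check is subject → $2,849.26 × 0.005 = $14.25
Total deductions = $397.66 + $447.36 + $165.03 + $495.08 + $330.05 + $14.25 = $1,849.43
Net pay = $4,970.69 − $1,849.43 = $3,121.26

$3,121.26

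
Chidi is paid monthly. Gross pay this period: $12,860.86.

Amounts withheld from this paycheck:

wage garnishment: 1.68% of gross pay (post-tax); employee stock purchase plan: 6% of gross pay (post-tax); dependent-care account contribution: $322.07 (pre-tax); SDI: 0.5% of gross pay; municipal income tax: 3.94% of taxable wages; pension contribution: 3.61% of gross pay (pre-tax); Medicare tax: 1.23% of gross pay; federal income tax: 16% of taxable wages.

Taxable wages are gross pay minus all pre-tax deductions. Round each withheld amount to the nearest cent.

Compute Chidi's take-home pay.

$8,456.65

Dependent-care account contribution: $322.07
Pension contribution: $12,860.86 × 0.0361 = $464.28
Pre-tax total = $322.07 + $464.28 = $786.35
Taxable wages = $12,860.86 − $786.35 = $12,074.51
Municipal income tax: $12,074.51 × 0.0394 = $475.74
Federal income tax: $12,074.51 × 0.16 = $1,931.92
SDI: $12,860.86 × 0.005 = $64.30
Medicare tax: $12,860.86 × 0.0123 = $158.19
Employee stock purchase plan: $12,860.86 × 0.06 = $771.65
Wage garnishment: $12,860.86 × 0.0168 = $216.06
Total deductions = $322.07 + $464.28 + $475.74 + $1,931.92 + $64.30 + $158.19 + $771.65 + $216.06 = $4,404.21
Net pay = $12,860.86 − $4,404.21 = $8,456.65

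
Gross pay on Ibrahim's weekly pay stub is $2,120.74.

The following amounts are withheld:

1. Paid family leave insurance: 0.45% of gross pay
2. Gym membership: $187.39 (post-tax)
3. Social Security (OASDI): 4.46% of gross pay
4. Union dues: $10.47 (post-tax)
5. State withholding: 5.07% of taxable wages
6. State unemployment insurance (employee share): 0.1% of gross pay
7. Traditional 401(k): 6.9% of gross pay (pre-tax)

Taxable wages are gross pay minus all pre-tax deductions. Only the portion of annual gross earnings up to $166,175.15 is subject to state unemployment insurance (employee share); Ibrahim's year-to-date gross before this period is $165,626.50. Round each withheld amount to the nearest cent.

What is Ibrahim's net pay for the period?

$1,571.77

Traditional 401(k): $2,120.74 × 0.069 = $146.33
Taxable wages = $2,120.74 − $146.33 = $1,974.41
State withholding: $1,974.41 × 0.0507 = $100.10
Paid family leave insurance: $2,120.74 × 0.0045 = $9.54
State unemployment insurance (employee share): only $166,175.15 − $165,626.50 = $548.65 of this check is subject → $548.65 × 0.001 = $0.55
Social Security (OASDI): $2,120.74 × 0.0446 = $94.59
Gym membership: $187.39
Union dues: $10.47
Total deductions = $146.33 + $100.10 + $9.54 + $0.55 + $94.59 + $187.39 + $10.47 = $548.97
Net pay = $2,120.74 − $548.97 = $1,571.77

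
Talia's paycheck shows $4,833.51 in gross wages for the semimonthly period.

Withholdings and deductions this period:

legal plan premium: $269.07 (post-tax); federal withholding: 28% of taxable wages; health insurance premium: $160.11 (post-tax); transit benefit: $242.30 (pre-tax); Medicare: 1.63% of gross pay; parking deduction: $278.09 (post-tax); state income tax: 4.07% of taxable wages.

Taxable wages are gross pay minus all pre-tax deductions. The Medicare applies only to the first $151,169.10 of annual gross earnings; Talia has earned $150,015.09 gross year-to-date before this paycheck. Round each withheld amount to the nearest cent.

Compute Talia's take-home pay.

Transit benefit: $242.30
Taxable wages = $4,833.51 − $242.30 = $4,591.21
Federal withholding: $4,591.21 × 0.28 = $1,285.54
State income tax: $4,591.21 × 0.0407 = $186.86
Medicare: only $151,169.10 − $150,015.09 = $1,154.01 of this check is subject → $1,154.01 × 0.0163 = $18.81
Parking deduction: $278.09
Legal plan premium: $269.07
Health insurance premium: $160.11
Total deductions = $242.30 + $1,285.54 + $186.86 + $18.81 + $278.09 + $269.07 + $160.11 = $2,440.78
Net pay = $4,833.51 − $2,440.78 = $2,392.73

$2,392.73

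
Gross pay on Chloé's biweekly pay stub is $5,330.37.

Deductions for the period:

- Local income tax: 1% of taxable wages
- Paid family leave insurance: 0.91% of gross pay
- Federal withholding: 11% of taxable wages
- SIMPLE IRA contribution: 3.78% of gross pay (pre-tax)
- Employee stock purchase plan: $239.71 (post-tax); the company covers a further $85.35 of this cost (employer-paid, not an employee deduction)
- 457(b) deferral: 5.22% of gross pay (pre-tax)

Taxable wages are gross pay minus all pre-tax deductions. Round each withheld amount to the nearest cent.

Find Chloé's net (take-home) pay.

SIMPLE IRA contribution: $5,330.37 × 0.0378 = $201.49
457(b) deferral: $5,330.37 × 0.0522 = $278.25
Pre-tax total = $201.49 + $278.25 = $479.74
Taxable wages = $5,330.37 − $479.74 = $4,850.63
Federal withholding: $4,850.63 × 0.11 = $533.57
Local income tax: $4,850.63 × 0.01 = $48.51
Paid family leave insurance: $5,330.37 × 0.0091 = $48.51
Employee stock purchase plan: $239.71
(Employer's $85.35 toward employee stock purchase plan is not withheld from the employee.)
Total deductions = $201.49 + $278.25 + $533.57 + $48.51 + $48.51 + $239.71 = $1,350.04
Net pay = $5,330.37 − $1,350.04 = $3,980.33

$3,980.33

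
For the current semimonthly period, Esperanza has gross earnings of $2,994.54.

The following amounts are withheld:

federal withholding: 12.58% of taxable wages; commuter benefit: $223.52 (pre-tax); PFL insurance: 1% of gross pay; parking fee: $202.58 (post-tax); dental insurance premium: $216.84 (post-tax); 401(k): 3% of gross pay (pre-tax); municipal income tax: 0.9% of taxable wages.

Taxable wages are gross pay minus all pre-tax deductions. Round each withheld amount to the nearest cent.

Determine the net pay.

Commuter benefit: $223.52
401(k): $2,994.54 × 0.03 = $89.84
Pre-tax total = $223.52 + $89.84 = $313.36
Taxable wages = $2,994.54 − $313.36 = $2,681.18
Municipal income tax: $2,681.18 × 0.009 = $24.13
Federal withholding: $2,681.18 × 0.1258 = $337.29
PFL insurance: $2,994.54 × 0.01 = $29.95
Parking fee: $202.58
Dental insurance premium: $216.84
Total deductions = $223.52 + $89.84 + $24.13 + $337.29 + $29.95 + $202.58 + $216.84 = $1,124.15
Net pay = $2,994.54 − $1,124.15 = $1,870.39

$1,870.39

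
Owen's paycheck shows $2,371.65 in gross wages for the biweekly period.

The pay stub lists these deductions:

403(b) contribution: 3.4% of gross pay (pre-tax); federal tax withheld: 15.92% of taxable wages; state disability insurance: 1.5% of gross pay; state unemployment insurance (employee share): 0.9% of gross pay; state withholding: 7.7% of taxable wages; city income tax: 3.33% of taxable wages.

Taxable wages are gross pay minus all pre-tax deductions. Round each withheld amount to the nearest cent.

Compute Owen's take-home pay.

403(b) contribution: $2,371.65 × 0.034 = $80.64
Taxable wages = $2,371.65 − $80.64 = $2,291.01
State withholding: $2,291.01 × 0.077 = $176.41
City income tax: $2,291.01 × 0.0333 = $76.29
Federal tax withheld: $2,291.01 × 0.1592 = $364.73
State unemployment insurance (employee share): $2,371.65 × 0.009 = $21.34
State disability insurance: $2,371.65 × 0.015 = $35.57
Total deductions = $80.64 + $176.41 + $76.29 + $364.73 + $21.34 + $35.57 = $754.98
Net pay = $2,371.65 − $754.98 = $1,616.67

$1,616.67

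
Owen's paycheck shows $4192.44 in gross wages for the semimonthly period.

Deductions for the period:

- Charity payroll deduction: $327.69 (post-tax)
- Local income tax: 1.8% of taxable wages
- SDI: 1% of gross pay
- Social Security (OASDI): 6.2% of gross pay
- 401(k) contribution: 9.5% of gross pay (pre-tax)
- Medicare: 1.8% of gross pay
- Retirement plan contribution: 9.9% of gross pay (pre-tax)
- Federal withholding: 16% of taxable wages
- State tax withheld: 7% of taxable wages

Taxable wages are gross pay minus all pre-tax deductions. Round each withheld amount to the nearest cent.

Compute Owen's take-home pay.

$1836.09

Retirement plan contribution: $4192.44 × 0.099 = $415.05
401(k) contribution: $4192.44 × 0.095 = $398.28
Pre-tax total = $415.05 + $398.28 = $813.33
Taxable wages = $4192.44 − $813.33 = $3379.11
Local income tax: $3379.11 × 0.018 = $60.82
State tax withheld: $3379.11 × 0.07 = $236.54
Federal withholding: $3379.11 × 0.16 = $540.66
SDI: $4192.44 × 0.01 = $41.92
Social Security (OASDI): $4192.44 × 0.062 = $259.93
Medicare: $4192.44 × 0.018 = $75.46
Charity payroll deduction: $327.69
Total deductions = $415.05 + $398.28 + $60.82 + $236.54 + $540.66 + $41.92 + $259.93 + $75.46 + $327.69 = $2356.35
Net pay = $4192.44 − $2356.35 = $1836.09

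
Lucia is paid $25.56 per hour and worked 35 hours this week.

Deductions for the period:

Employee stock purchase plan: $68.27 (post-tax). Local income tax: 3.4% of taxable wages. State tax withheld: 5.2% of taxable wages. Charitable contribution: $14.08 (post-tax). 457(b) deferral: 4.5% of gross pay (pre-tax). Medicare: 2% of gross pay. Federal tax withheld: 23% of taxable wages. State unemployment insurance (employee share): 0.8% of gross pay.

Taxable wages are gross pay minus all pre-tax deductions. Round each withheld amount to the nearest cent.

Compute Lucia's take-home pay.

$476.96

Gross pay: 35 × $25.56 = $894.60
457(b) deferral: $894.60 × 0.045 = $40.26
Taxable wages = $894.60 − $40.26 = $854.34
State tax withheld: $854.34 × 0.052 = $44.43
Local income tax: $854.34 × 0.034 = $29.05
Federal tax withheld: $854.34 × 0.23 = $196.50
State unemployment insurance (employee share): $894.60 × 0.008 = $7.16
Medicare: $894.60 × 0.02 = $17.89
Charitable contribution: $14.08
Employee stock purchase plan: $68.27
Total deductions = $40.26 + $44.43 + $29.05 + $196.50 + $7.16 + $17.89 + $14.08 + $68.27 = $417.64
Net pay = $894.60 − $417.64 = $476.96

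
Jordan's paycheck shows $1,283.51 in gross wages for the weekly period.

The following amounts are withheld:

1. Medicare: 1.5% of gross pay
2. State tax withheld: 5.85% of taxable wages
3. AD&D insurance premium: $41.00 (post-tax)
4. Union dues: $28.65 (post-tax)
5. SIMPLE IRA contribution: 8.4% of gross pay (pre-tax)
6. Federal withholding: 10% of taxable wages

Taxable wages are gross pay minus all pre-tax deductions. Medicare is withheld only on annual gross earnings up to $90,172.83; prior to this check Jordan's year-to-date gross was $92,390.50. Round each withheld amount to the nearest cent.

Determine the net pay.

$919.70

SIMPLE IRA contribution: $1,283.51 × 0.084 = $107.81
Taxable wages = $1,283.51 − $107.81 = $1,175.70
Federal withholding: $1,175.70 × 0.1 = $117.57
State tax withheld: $1,175.70 × 0.0585 = $68.78
Medicare: annual cap $90,172.83 already reached (YTD $92,390.50), so $0.00
Union dues: $28.65
AD&D insurance premium: $41.00
Total deductions = $107.81 + $117.57 + $68.78 + $0.00 + $28.65 + $41.00 = $363.81
Net pay = $1,283.51 − $363.81 = $919.70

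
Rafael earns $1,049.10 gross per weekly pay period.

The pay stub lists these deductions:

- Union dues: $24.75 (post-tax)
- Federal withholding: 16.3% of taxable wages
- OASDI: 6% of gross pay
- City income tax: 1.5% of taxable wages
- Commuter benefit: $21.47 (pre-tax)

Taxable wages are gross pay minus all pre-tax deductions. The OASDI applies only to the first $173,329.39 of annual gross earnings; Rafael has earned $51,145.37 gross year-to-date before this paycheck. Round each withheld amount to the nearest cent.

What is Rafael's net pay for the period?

$757.02

Commuter benefit: $21.47
Taxable wages = $1,049.10 − $21.47 = $1,027.63
Federal withholding: $1,027.63 × 0.163 = $167.50
City income tax: $1,027.63 × 0.015 = $15.41
OASDI: cap not yet reached, full $1,049.10 is subject → $1,049.10 × 0.06 = $62.95
Union dues: $24.75
Total deductions = $21.47 + $167.50 + $15.41 + $62.95 + $24.75 = $292.08
Net pay = $1,049.10 − $292.08 = $757.02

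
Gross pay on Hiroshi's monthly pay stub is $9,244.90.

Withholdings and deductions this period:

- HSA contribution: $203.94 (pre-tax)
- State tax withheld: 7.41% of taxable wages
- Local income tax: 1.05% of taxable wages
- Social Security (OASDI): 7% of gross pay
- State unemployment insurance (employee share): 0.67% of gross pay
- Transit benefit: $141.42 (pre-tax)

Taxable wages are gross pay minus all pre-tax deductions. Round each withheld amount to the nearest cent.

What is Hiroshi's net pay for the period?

Transit benefit: $141.42
HSA contribution: $203.94
Pre-tax total = $141.42 + $203.94 = $345.36
Taxable wages = $9,244.90 − $345.36 = $8,899.54
State tax withheld: $8,899.54 × 0.0741 = $659.46
Local income tax: $8,899.54 × 0.0105 = $93.45
Social Security (OASDI): $9,244.90 × 0.07 = $647.14
State unemployment insurance (employee share): $9,244.90 × 0.0067 = $61.94
Total deductions = $141.42 + $203.94 + $659.46 + $93.45 + $647.14 + $61.94 = $1,807.35
Net pay = $9,244.90 − $1,807.35 = $7,437.55

$7,437.55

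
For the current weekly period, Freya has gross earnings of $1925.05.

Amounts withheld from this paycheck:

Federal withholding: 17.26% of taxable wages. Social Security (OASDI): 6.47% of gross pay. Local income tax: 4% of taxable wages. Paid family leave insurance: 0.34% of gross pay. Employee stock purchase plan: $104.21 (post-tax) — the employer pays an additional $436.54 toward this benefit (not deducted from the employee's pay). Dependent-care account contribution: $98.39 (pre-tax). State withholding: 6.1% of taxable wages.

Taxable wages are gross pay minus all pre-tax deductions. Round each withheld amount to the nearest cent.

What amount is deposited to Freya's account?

$1091.57

Dependent-care account contribution: $98.39
Taxable wages = $1925.05 − $98.39 = $1826.66
Local income tax: $1826.66 × 0.04 = $73.07
State withholding: $1826.66 × 0.061 = $111.43
Federal withholding: $1826.66 × 0.1726 = $315.28
Social Security (OASDI): $1925.05 × 0.0647 = $124.55
Paid family leave insurance: $1925.05 × 0.0034 = $6.55
Employee stock purchase plan: $104.21
(Employer's $436.54 toward employee stock purchase plan is not withheld from the employee.)
Total deductions = $98.39 + $73.07 + $111.43 + $315.28 + $124.55 + $6.55 + $104.21 = $833.48
Net pay = $1925.05 − $833.48 = $1091.57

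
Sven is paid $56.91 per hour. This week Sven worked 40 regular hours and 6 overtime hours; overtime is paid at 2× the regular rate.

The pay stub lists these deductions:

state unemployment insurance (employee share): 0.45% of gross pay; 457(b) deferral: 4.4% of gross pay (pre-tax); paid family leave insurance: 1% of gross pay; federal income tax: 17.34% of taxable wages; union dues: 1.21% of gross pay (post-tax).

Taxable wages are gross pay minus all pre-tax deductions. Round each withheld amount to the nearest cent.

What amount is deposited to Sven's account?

$2,259.82

Regular pay: 40 × $56.91 = $2,276.40
Overtime pay: 6 × $56.91 × 2 = $682.92
Gross pay = $2,276.40 + $682.92 = $2,959.32
457(b) deferral: $2,959.32 × 0.044 = $130.21
Taxable wages = $2,959.32 − $130.21 = $2,829.11
Federal income tax: $2,829.11 × 0.1734 = $490.57
State unemployment insurance (employee share): $2,959.32 × 0.0045 = $13.32
Paid family leave insurance: $2,959.32 × 0.01 = $29.59
Union dues: $2,959.32 × 0.0121 = $35.81
Total deductions = $130.21 + $490.57 + $13.32 + $29.59 + $35.81 = $699.50
Net pay = $2,959.32 − $699.50 = $2,259.82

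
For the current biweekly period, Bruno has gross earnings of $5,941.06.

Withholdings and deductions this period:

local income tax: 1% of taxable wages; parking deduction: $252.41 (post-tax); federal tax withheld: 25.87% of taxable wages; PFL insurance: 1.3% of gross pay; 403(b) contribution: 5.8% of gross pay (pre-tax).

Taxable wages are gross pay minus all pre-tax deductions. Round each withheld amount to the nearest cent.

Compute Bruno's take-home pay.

$3,763.07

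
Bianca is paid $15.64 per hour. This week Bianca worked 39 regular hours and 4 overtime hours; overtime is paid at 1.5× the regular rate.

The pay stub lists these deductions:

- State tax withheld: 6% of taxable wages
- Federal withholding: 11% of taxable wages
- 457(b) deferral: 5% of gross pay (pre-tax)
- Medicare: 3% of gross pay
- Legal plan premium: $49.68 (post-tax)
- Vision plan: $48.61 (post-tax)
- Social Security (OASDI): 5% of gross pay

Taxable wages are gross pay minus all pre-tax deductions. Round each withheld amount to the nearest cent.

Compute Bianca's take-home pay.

Regular pay: 39 × $15.64 = $609.96
Overtime pay: 4 × $15.64 × 1.5 = $93.84
Gross pay = $609.96 + $93.84 = $703.80
457(b) deferral: $703.80 × 0.05 = $35.19
Taxable wages = $703.80 − $35.19 = $668.61
State tax withheld: $668.61 × 0.06 = $40.12
Federal withholding: $668.61 × 0.11 = $73.55
Social Security (OASDI): $703.80 × 0.05 = $35.19
Medicare: $703.80 × 0.03 = $21.11
Vision plan: $48.61
Legal plan premium: $49.68
Total deductions = $35.19 + $40.12 + $73.55 + $35.19 + $21.11 + $48.61 + $49.68 = $303.45
Net pay = $703.80 − $303.45 = $400.35

$400.35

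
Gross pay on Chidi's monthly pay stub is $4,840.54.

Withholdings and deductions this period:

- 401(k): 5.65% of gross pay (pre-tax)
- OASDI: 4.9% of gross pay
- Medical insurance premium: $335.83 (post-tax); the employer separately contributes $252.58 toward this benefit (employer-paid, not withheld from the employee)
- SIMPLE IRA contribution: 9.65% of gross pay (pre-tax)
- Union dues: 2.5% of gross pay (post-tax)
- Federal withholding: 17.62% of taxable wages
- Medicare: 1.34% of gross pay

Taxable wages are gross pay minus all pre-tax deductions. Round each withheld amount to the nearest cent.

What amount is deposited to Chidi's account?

$2,618.64

SIMPLE IRA contribution: $4,840.54 × 0.0965 = $467.11
401(k): $4,840.54 × 0.0565 = $273.49
Pre-tax total = $467.11 + $273.49 = $740.60
Taxable wages = $4,840.54 − $740.60 = $4,099.94
Federal withholding: $4,099.94 × 0.1762 = $722.41
OASDI: $4,840.54 × 0.049 = $237.19
Medicare: $4,840.54 × 0.0134 = $64.86
Union dues: $4,840.54 × 0.025 = $121.01
Medical insurance premium: $335.83
(Employer's $252.58 toward medical insurance premium is not withheld from the employee.)
Total deductions = $467.11 + $273.49 + $722.41 + $237.19 + $64.86 + $121.01 + $335.83 = $2,221.90
Net pay = $4,840.54 − $2,221.90 = $2,618.64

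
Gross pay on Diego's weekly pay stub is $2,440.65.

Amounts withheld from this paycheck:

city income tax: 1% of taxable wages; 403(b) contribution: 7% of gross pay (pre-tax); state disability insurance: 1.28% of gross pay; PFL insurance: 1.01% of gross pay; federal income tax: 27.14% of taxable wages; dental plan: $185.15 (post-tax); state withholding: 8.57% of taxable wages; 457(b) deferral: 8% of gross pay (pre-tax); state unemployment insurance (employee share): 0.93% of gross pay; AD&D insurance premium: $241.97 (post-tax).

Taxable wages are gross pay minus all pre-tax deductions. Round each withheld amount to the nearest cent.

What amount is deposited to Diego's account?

$807.27

403(b) contribution: $2,440.65 × 0.07 = $170.85
457(b) deferral: $2,440.65 × 0.08 = $195.25
Pre-tax total = $170.85 + $195.25 = $366.10
Taxable wages = $2,440.65 − $366.10 = $2,074.55
City income tax: $2,074.55 × 0.01 = $20.75
Federal income tax: $2,074.55 × 0.2714 = $563.03
State withholding: $2,074.55 × 0.0857 = $177.79
State unemployment insurance (employee share): $2,440.65 × 0.0093 = $22.70
State disability insurance: $2,440.65 × 0.0128 = $31.24
PFL insurance: $2,440.65 × 0.0101 = $24.65
AD&D insurance premium: $241.97
Dental plan: $185.15
Total deductions = $170.85 + $195.25 + $20.75 + $563.03 + $177.79 + $22.70 + $31.24 + $24.65 + $241.97 + $185.15 = $1,633.38
Net pay = $2,440.65 − $1,633.38 = $807.27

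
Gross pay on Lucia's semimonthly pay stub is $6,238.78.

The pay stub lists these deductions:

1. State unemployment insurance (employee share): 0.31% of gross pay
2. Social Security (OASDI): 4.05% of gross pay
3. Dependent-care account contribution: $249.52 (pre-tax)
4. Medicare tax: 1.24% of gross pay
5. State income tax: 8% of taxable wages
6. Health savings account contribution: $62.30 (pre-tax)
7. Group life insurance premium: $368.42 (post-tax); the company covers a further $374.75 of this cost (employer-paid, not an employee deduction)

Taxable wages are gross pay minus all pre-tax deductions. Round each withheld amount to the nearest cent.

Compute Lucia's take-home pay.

Dependent-care account contribution: $249.52
Health savings account contribution: $62.30
Pre-tax total = $249.52 + $62.30 = $311.82
Taxable wages = $6,238.78 − $311.82 = $5,926.96
State income tax: $5,926.96 × 0.08 = $474.16
Social Security (OASDI): $6,238.78 × 0.0405 = $252.67
State unemployment insurance (employee share): $6,238.78 × 0.0031 = $19.34
Medicare tax: $6,238.78 × 0.0124 = $77.36
Group life insurance premium: $368.42
(Employer's $374.75 toward group life insurance premium is not withheld from the employee.)
Total deductions = $249.52 + $62.30 + $474.16 + $252.67 + $19.34 + $77.36 + $368.42 = $1,503.77
Net pay = $6,238.78 − $1,503.77 = $4,735.01

$4,735.01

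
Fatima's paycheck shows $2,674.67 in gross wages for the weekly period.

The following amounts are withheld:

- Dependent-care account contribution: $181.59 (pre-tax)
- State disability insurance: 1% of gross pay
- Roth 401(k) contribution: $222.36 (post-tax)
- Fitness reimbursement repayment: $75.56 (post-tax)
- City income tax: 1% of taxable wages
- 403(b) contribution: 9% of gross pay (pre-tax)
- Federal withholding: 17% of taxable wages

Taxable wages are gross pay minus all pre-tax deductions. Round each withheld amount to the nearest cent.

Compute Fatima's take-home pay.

403(b) contribution: $2,674.67 × 0.09 = $240.72
Dependent-care account contribution: $181.59
Pre-tax total = $240.72 + $181.59 = $422.31
Taxable wages = $2,674.67 − $422.31 = $2,252.36
City income tax: $2,252.36 × 0.01 = $22.52
Federal withholding: $2,252.36 × 0.17 = $382.90
State disability insurance: $2,674.67 × 0.01 = $26.75
Fitness reimbursement repayment: $75.56
Roth 401(k) contribution: $222.36
Total deductions = $240.72 + $181.59 + $22.52 + $382.90 + $26.75 + $75.56 + $222.36 = $1,152.40
Net pay = $2,674.67 − $1,152.40 = $1,522.27

$1,522.27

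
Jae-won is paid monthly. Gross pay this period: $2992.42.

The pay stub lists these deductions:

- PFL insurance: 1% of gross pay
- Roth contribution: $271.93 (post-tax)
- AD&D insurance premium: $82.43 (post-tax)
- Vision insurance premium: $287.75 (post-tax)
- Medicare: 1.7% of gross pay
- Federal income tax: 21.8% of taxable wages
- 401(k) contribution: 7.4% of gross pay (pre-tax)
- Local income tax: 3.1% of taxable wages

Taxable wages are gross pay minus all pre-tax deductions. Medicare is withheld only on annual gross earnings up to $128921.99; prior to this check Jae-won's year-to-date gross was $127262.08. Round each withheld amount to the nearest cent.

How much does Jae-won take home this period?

$1380.76

401(k) contribution: $2992.42 × 0.074 = $221.44
Taxable wages = $2992.42 − $221.44 = $2770.98
Local income tax: $2770.98 × 0.031 = $85.90
Federal income tax: $2770.98 × 0.218 = $604.07
PFL insurance: $2992.42 × 0.01 = $29.92
Medicare: only $128921.99 − $127262.08 = $1659.91 of this check is subject → $1659.91 × 0.017 = $28.22
Roth contribution: $271.93
AD&D insurance premium: $82.43
Vision insurance premium: $287.75
Total deductions = $221.44 + $85.90 + $604.07 + $29.92 + $28.22 + $271.93 + $82.43 + $287.75 = $1611.66
Net pay = $2992.42 − $1611.66 = $1380.76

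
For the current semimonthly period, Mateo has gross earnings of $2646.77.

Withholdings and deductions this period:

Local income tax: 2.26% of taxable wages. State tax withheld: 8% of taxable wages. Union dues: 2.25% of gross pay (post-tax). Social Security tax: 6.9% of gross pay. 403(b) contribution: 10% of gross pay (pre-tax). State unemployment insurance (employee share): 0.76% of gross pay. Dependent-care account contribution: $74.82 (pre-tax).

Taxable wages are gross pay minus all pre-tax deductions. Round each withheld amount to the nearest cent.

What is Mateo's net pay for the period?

$1808.25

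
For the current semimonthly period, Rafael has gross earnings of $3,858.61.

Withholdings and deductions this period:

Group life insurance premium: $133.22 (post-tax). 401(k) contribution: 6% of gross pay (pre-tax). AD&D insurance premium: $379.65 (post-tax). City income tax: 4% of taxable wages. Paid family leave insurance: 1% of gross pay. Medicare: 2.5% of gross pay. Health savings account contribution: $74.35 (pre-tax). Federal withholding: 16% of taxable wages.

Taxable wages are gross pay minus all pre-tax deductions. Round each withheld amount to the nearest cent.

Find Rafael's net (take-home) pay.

$2,194.26

401(k) contribution: $3,858.61 × 0.06 = $231.52
Health savings account contribution: $74.35
Pre-tax total = $231.52 + $74.35 = $305.87
Taxable wages = $3,858.61 − $305.87 = $3,552.74
Federal withholding: $3,552.74 × 0.16 = $568.44
City income tax: $3,552.74 × 0.04 = $142.11
Medicare: $3,858.61 × 0.025 = $96.47
Paid family leave insurance: $3,858.61 × 0.01 = $38.59
Group life insurance premium: $133.22
AD&D insurance premium: $379.65
Total deductions = $231.52 + $74.35 + $568.44 + $142.11 + $96.47 + $38.59 + $133.22 + $379.65 = $1,664.35
Net pay = $3,858.61 − $1,664.35 = $2,194.26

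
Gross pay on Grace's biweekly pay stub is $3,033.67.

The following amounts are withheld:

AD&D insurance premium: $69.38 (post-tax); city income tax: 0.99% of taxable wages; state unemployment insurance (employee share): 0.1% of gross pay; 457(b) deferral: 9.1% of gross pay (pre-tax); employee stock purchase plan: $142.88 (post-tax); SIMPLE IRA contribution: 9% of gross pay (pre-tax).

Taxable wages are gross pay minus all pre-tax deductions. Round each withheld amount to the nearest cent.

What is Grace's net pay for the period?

SIMPLE IRA contribution: $3,033.67 × 0.09 = $273.03
457(b) deferral: $3,033.67 × 0.091 = $276.06
Pre-tax total = $273.03 + $276.06 = $549.09
Taxable wages = $3,033.67 − $549.09 = $2,484.58
City income tax: $2,484.58 × 0.0099 = $24.60
State unemployment insurance (employee share): $3,033.67 × 0.001 = $3.03
AD&D insurance premium: $69.38
Employee stock purchase plan: $142.88
Total deductions = $273.03 + $276.06 + $24.60 + $3.03 + $69.38 + $142.88 = $788.98
Net pay = $3,033.67 − $788.98 = $2,244.69

$2,244.69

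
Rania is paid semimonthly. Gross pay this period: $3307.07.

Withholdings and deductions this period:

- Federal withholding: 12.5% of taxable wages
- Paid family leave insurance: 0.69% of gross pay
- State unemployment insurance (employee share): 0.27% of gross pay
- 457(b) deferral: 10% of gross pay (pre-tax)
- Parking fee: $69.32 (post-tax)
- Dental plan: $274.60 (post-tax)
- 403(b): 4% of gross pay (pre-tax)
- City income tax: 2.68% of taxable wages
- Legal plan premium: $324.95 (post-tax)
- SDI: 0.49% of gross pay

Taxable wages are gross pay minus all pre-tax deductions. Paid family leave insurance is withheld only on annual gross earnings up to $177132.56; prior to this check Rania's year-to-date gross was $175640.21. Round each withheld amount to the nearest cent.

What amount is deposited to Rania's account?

$1708.05

403(b): $3307.07 × 0.04 = $132.28
457(b) deferral: $3307.07 × 0.1 = $330.71
Pre-tax total = $132.28 + $330.71 = $462.99
Taxable wages = $3307.07 − $462.99 = $2844.08
Federal withholding: $2844.08 × 0.125 = $355.51
City income tax: $2844.08 × 0.0268 = $76.22
State unemployment insurance (employee share): $3307.07 × 0.0027 = $8.93
Paid family leave insurance: only $177132.56 − $175640.21 = $1492.35 of this check is subject → $1492.35 × 0.0069 = $10.30
SDI: $3307.07 × 0.0049 = $16.20
Parking fee: $69.32
Legal plan premium: $324.95
Dental plan: $274.60
Total deductions = $132.28 + $330.71 + $355.51 + $76.22 + $8.93 + $10.30 + $16.20 + $69.32 + $324.95 + $274.60 = $1599.02
Net pay = $3307.07 − $1599.02 = $1708.05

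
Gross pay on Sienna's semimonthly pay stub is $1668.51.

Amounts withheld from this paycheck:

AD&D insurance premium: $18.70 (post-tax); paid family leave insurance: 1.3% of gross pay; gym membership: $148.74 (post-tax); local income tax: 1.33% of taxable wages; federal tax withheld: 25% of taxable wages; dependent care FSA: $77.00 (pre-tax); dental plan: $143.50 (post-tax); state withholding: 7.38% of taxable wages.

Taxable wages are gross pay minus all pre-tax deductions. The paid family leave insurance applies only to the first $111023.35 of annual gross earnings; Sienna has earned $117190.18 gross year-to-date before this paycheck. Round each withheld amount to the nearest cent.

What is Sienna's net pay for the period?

Dependent care FSA: $77.00
Taxable wages = $1668.51 − $77.00 = $1591.51
State withholding: $1591.51 × 0.0738 = $117.45
Local income tax: $1591.51 × 0.0133 = $21.17
Federal tax withheld: $1591.51 × 0.25 = $397.88
Paid family leave insurance: annual cap $111023.35 already reached (YTD $117190.18), so $0.00
Gym membership: $148.74
Dental plan: $143.50
AD&D insurance premium: $18.70
Total deductions = $77.00 + $117.45 + $21.17 + $397.88 + $0.00 + $148.74 + $143.50 + $18.70 = $924.44
Net pay = $1668.51 − $924.44 = $744.07

$744.07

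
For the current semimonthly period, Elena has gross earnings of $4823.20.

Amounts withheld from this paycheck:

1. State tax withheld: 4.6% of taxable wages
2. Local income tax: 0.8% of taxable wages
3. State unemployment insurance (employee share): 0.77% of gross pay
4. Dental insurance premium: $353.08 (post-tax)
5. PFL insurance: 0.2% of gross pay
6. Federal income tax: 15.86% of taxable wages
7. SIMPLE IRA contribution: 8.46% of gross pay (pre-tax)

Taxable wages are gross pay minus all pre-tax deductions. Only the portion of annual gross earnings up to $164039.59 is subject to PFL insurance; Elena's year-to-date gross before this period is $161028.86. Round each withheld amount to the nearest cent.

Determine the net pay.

$3080.26

SIMPLE IRA contribution: $4823.20 × 0.0846 = $408.04
Taxable wages = $4823.20 − $408.04 = $4415.16
State tax withheld: $4415.16 × 0.046 = $203.10
Federal income tax: $4415.16 × 0.1586 = $700.24
Local income tax: $4415.16 × 0.008 = $35.32
PFL insurance: only $164039.59 − $161028.86 = $3010.73 of this check is subject → $3010.73 × 0.002 = $6.02
State unemployment insurance (employee share): $4823.20 × 0.0077 = $37.14
Dental insurance premium: $353.08
Total deductions = $408.04 + $203.10 + $700.24 + $35.32 + $6.02 + $37.14 + $353.08 = $1742.94
Net pay = $4823.20 − $1742.94 = $3080.26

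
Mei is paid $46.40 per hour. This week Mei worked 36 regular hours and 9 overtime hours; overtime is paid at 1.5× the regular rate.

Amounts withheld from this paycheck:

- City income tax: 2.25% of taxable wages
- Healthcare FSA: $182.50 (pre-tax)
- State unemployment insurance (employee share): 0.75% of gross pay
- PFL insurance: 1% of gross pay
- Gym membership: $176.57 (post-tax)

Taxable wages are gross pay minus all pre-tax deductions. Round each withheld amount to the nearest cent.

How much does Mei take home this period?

Regular pay: 36 × $46.40 = $1,670.40
Overtime pay: 9 × $46.40 × 1.5 = $626.40
Gross pay = $1,670.40 + $626.40 = $2,296.80
Healthcare FSA: $182.50
Taxable wages = $2,296.80 − $182.50 = $2,114.30
City income tax: $2,114.30 × 0.0225 = $47.57
State unemployment insurance (employee share): $2,296.80 × 0.0075 = $17.23
PFL insurance: $2,296.80 × 0.01 = $22.97
Gym membership: $176.57
Total deductions = $182.50 + $47.57 + $17.23 + $22.97 + $176.57 = $446.84
Net pay = $2,296.80 − $446.84 = $1,849.96

$1,849.96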